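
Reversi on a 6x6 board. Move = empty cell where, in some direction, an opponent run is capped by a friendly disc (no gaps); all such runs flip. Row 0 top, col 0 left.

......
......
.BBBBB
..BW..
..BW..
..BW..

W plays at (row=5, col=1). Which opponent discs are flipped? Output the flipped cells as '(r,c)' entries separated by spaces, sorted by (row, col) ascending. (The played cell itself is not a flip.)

Dir NW: first cell '.' (not opp) -> no flip
Dir N: first cell '.' (not opp) -> no flip
Dir NE: opp run (4,2) capped by W -> flip
Dir W: first cell '.' (not opp) -> no flip
Dir E: opp run (5,2) capped by W -> flip
Dir SW: edge -> no flip
Dir S: edge -> no flip
Dir SE: edge -> no flip

Answer: (4,2) (5,2)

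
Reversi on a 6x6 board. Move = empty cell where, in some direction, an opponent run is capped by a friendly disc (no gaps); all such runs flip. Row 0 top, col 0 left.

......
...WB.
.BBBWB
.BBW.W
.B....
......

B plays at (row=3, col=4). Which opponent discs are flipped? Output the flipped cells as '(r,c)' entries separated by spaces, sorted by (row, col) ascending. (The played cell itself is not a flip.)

Dir NW: first cell 'B' (not opp) -> no flip
Dir N: opp run (2,4) capped by B -> flip
Dir NE: first cell 'B' (not opp) -> no flip
Dir W: opp run (3,3) capped by B -> flip
Dir E: opp run (3,5), next=edge -> no flip
Dir SW: first cell '.' (not opp) -> no flip
Dir S: first cell '.' (not opp) -> no flip
Dir SE: first cell '.' (not opp) -> no flip

Answer: (2,4) (3,3)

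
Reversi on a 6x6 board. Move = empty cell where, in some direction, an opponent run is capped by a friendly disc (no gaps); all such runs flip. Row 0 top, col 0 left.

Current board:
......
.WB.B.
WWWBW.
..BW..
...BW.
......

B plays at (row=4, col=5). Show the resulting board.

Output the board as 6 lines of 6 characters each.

Answer: ......
.WB.B.
WWWBW.
..BW..
...BBB
......

Derivation:
Place B at (4,5); scan 8 dirs for brackets.
Dir NW: first cell '.' (not opp) -> no flip
Dir N: first cell '.' (not opp) -> no flip
Dir NE: edge -> no flip
Dir W: opp run (4,4) capped by B -> flip
Dir E: edge -> no flip
Dir SW: first cell '.' (not opp) -> no flip
Dir S: first cell '.' (not opp) -> no flip
Dir SE: edge -> no flip
All flips: (4,4)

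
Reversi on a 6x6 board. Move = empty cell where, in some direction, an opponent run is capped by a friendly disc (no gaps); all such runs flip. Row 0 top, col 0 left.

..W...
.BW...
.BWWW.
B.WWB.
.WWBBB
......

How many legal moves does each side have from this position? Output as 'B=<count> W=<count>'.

-- B to move --
(0,1): flips 2 -> legal
(0,3): flips 1 -> legal
(1,3): flips 3 -> legal
(1,4): flips 1 -> legal
(1,5): no bracket -> illegal
(2,5): flips 3 -> legal
(3,1): flips 2 -> legal
(3,5): no bracket -> illegal
(4,0): flips 2 -> legal
(5,0): no bracket -> illegal
(5,1): no bracket -> illegal
(5,2): flips 1 -> legal
(5,3): no bracket -> illegal
B mobility = 8
-- W to move --
(0,0): flips 1 -> legal
(0,1): no bracket -> illegal
(1,0): flips 2 -> legal
(2,0): flips 2 -> legal
(2,5): no bracket -> illegal
(3,1): no bracket -> illegal
(3,5): flips 1 -> legal
(4,0): no bracket -> illegal
(5,2): no bracket -> illegal
(5,3): flips 1 -> legal
(5,4): flips 3 -> legal
(5,5): flips 1 -> legal
W mobility = 7

Answer: B=8 W=7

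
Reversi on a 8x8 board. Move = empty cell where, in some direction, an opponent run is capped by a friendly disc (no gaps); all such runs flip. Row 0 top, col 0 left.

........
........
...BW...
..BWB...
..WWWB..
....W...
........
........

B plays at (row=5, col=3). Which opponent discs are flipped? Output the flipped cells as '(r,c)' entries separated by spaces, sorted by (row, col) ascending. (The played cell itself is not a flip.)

Answer: (3,3) (4,3)

Derivation:
Dir NW: opp run (4,2), next='.' -> no flip
Dir N: opp run (4,3) (3,3) capped by B -> flip
Dir NE: opp run (4,4), next='.' -> no flip
Dir W: first cell '.' (not opp) -> no flip
Dir E: opp run (5,4), next='.' -> no flip
Dir SW: first cell '.' (not opp) -> no flip
Dir S: first cell '.' (not opp) -> no flip
Dir SE: first cell '.' (not opp) -> no flip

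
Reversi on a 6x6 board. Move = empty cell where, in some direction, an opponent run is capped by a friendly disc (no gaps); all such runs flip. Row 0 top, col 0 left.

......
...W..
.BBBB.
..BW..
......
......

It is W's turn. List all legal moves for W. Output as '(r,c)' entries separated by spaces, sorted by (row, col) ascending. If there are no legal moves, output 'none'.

(1,0): no bracket -> illegal
(1,1): flips 1 -> legal
(1,2): no bracket -> illegal
(1,4): no bracket -> illegal
(1,5): flips 1 -> legal
(2,0): no bracket -> illegal
(2,5): no bracket -> illegal
(3,0): no bracket -> illegal
(3,1): flips 2 -> legal
(3,4): no bracket -> illegal
(3,5): flips 1 -> legal
(4,1): no bracket -> illegal
(4,2): no bracket -> illegal
(4,3): no bracket -> illegal

Answer: (1,1) (1,5) (3,1) (3,5)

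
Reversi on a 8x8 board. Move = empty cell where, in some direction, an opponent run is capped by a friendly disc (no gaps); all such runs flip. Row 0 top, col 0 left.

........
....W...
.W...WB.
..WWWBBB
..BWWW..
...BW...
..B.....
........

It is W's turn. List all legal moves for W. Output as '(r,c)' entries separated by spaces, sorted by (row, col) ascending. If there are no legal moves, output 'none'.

Answer: (1,7) (2,7) (4,1) (4,7) (5,1) (5,2) (6,3) (7,1)

Derivation:
(1,5): no bracket -> illegal
(1,6): no bracket -> illegal
(1,7): flips 2 -> legal
(2,4): no bracket -> illegal
(2,7): flips 2 -> legal
(3,1): no bracket -> illegal
(4,1): flips 1 -> legal
(4,6): no bracket -> illegal
(4,7): flips 1 -> legal
(5,1): flips 1 -> legal
(5,2): flips 2 -> legal
(6,1): no bracket -> illegal
(6,3): flips 1 -> legal
(6,4): no bracket -> illegal
(7,1): flips 2 -> legal
(7,2): no bracket -> illegal
(7,3): no bracket -> illegal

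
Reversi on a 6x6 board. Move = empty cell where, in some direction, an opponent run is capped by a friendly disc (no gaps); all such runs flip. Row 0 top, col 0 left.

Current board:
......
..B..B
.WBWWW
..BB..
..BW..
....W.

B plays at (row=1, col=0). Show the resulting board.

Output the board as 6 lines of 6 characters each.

Answer: ......
B.B..B
.BBWWW
..BB..
..BW..
....W.

Derivation:
Place B at (1,0); scan 8 dirs for brackets.
Dir NW: edge -> no flip
Dir N: first cell '.' (not opp) -> no flip
Dir NE: first cell '.' (not opp) -> no flip
Dir W: edge -> no flip
Dir E: first cell '.' (not opp) -> no flip
Dir SW: edge -> no flip
Dir S: first cell '.' (not opp) -> no flip
Dir SE: opp run (2,1) capped by B -> flip
All flips: (2,1)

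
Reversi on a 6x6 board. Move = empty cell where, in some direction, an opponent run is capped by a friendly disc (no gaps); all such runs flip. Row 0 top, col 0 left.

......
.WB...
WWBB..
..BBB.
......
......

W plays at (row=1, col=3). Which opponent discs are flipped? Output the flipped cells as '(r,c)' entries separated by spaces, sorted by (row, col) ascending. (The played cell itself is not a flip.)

Answer: (1,2)

Derivation:
Dir NW: first cell '.' (not opp) -> no flip
Dir N: first cell '.' (not opp) -> no flip
Dir NE: first cell '.' (not opp) -> no flip
Dir W: opp run (1,2) capped by W -> flip
Dir E: first cell '.' (not opp) -> no flip
Dir SW: opp run (2,2), next='.' -> no flip
Dir S: opp run (2,3) (3,3), next='.' -> no flip
Dir SE: first cell '.' (not opp) -> no flip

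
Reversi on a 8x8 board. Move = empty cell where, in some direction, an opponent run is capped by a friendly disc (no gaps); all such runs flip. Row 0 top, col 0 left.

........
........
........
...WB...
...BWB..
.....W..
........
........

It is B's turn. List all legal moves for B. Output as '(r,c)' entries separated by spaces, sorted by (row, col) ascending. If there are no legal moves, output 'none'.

(2,2): no bracket -> illegal
(2,3): flips 1 -> legal
(2,4): no bracket -> illegal
(3,2): flips 1 -> legal
(3,5): no bracket -> illegal
(4,2): no bracket -> illegal
(4,6): no bracket -> illegal
(5,3): no bracket -> illegal
(5,4): flips 1 -> legal
(5,6): no bracket -> illegal
(6,4): no bracket -> illegal
(6,5): flips 1 -> legal
(6,6): no bracket -> illegal

Answer: (2,3) (3,2) (5,4) (6,5)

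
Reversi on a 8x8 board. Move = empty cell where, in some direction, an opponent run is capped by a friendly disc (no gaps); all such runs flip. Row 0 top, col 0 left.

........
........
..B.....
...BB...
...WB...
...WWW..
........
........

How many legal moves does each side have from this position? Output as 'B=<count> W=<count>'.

-- B to move --
(3,2): no bracket -> illegal
(4,2): flips 1 -> legal
(4,5): no bracket -> illegal
(4,6): no bracket -> illegal
(5,2): flips 1 -> legal
(5,6): no bracket -> illegal
(6,2): flips 1 -> legal
(6,3): flips 2 -> legal
(6,4): flips 1 -> legal
(6,5): no bracket -> illegal
(6,6): flips 1 -> legal
B mobility = 6
-- W to move --
(1,1): flips 3 -> legal
(1,2): no bracket -> illegal
(1,3): no bracket -> illegal
(2,1): no bracket -> illegal
(2,3): flips 1 -> legal
(2,4): flips 2 -> legal
(2,5): flips 1 -> legal
(3,1): no bracket -> illegal
(3,2): no bracket -> illegal
(3,5): flips 1 -> legal
(4,2): no bracket -> illegal
(4,5): flips 1 -> legal
W mobility = 6

Answer: B=6 W=6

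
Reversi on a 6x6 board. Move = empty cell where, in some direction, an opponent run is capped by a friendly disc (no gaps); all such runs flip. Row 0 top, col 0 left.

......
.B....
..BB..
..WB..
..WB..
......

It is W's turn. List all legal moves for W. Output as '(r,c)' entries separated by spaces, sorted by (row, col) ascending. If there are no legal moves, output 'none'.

(0,0): no bracket -> illegal
(0,1): no bracket -> illegal
(0,2): no bracket -> illegal
(1,0): no bracket -> illegal
(1,2): flips 1 -> legal
(1,3): no bracket -> illegal
(1,4): flips 1 -> legal
(2,0): no bracket -> illegal
(2,1): no bracket -> illegal
(2,4): flips 1 -> legal
(3,1): no bracket -> illegal
(3,4): flips 1 -> legal
(4,4): flips 1 -> legal
(5,2): no bracket -> illegal
(5,3): no bracket -> illegal
(5,4): flips 1 -> legal

Answer: (1,2) (1,4) (2,4) (3,4) (4,4) (5,4)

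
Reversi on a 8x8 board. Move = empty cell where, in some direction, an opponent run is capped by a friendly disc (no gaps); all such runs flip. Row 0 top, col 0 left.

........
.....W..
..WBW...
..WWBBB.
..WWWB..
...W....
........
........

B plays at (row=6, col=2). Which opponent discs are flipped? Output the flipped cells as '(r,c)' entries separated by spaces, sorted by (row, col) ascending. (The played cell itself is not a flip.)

Dir NW: first cell '.' (not opp) -> no flip
Dir N: first cell '.' (not opp) -> no flip
Dir NE: opp run (5,3) (4,4) capped by B -> flip
Dir W: first cell '.' (not opp) -> no flip
Dir E: first cell '.' (not opp) -> no flip
Dir SW: first cell '.' (not opp) -> no flip
Dir S: first cell '.' (not opp) -> no flip
Dir SE: first cell '.' (not opp) -> no flip

Answer: (4,4) (5,3)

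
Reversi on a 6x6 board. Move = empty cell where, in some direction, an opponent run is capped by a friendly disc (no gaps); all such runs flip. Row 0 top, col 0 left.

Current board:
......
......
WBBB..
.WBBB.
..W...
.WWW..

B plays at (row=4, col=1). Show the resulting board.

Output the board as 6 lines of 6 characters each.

Place B at (4,1); scan 8 dirs for brackets.
Dir NW: first cell '.' (not opp) -> no flip
Dir N: opp run (3,1) capped by B -> flip
Dir NE: first cell 'B' (not opp) -> no flip
Dir W: first cell '.' (not opp) -> no flip
Dir E: opp run (4,2), next='.' -> no flip
Dir SW: first cell '.' (not opp) -> no flip
Dir S: opp run (5,1), next=edge -> no flip
Dir SE: opp run (5,2), next=edge -> no flip
All flips: (3,1)

Answer: ......
......
WBBB..
.BBBB.
.BW...
.WWW..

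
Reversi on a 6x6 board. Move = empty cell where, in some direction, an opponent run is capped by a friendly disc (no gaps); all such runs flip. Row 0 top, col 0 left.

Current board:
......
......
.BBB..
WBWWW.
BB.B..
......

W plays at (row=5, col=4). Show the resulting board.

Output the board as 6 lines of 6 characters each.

Place W at (5,4); scan 8 dirs for brackets.
Dir NW: opp run (4,3) capped by W -> flip
Dir N: first cell '.' (not opp) -> no flip
Dir NE: first cell '.' (not opp) -> no flip
Dir W: first cell '.' (not opp) -> no flip
Dir E: first cell '.' (not opp) -> no flip
Dir SW: edge -> no flip
Dir S: edge -> no flip
Dir SE: edge -> no flip
All flips: (4,3)

Answer: ......
......
.BBB..
WBWWW.
BB.W..
....W.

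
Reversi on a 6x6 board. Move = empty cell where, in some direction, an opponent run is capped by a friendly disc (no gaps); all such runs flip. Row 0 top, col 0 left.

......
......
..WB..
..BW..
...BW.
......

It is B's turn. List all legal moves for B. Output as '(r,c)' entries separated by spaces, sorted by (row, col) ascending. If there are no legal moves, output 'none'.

Answer: (1,2) (2,1) (3,4) (4,5)

Derivation:
(1,1): no bracket -> illegal
(1,2): flips 1 -> legal
(1,3): no bracket -> illegal
(2,1): flips 1 -> legal
(2,4): no bracket -> illegal
(3,1): no bracket -> illegal
(3,4): flips 1 -> legal
(3,5): no bracket -> illegal
(4,2): no bracket -> illegal
(4,5): flips 1 -> legal
(5,3): no bracket -> illegal
(5,4): no bracket -> illegal
(5,5): no bracket -> illegal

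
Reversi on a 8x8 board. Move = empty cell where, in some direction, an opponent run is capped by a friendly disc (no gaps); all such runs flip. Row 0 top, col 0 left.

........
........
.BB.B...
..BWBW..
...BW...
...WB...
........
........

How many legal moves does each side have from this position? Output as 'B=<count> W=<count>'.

-- B to move --
(2,3): flips 1 -> legal
(2,5): no bracket -> illegal
(2,6): no bracket -> illegal
(3,6): flips 1 -> legal
(4,2): flips 1 -> legal
(4,5): flips 1 -> legal
(4,6): flips 1 -> legal
(5,2): flips 1 -> legal
(5,5): flips 2 -> legal
(6,2): no bracket -> illegal
(6,3): flips 1 -> legal
(6,4): no bracket -> illegal
B mobility = 8
-- W to move --
(1,0): no bracket -> illegal
(1,1): flips 1 -> legal
(1,2): no bracket -> illegal
(1,3): flips 1 -> legal
(1,4): flips 2 -> legal
(1,5): flips 1 -> legal
(2,0): no bracket -> illegal
(2,3): no bracket -> illegal
(2,5): no bracket -> illegal
(3,0): no bracket -> illegal
(3,1): flips 1 -> legal
(4,1): no bracket -> illegal
(4,2): flips 1 -> legal
(4,5): no bracket -> illegal
(5,2): no bracket -> illegal
(5,5): flips 1 -> legal
(6,3): no bracket -> illegal
(6,4): flips 1 -> legal
(6,5): no bracket -> illegal
W mobility = 8

Answer: B=8 W=8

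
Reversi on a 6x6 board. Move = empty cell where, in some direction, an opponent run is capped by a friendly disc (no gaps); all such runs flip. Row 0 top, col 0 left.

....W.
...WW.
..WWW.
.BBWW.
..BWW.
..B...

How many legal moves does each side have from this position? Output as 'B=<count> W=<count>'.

Answer: B=7 W=5

Derivation:
-- B to move --
(0,2): no bracket -> illegal
(0,3): no bracket -> illegal
(0,5): flips 2 -> legal
(1,1): no bracket -> illegal
(1,2): flips 1 -> legal
(1,5): flips 2 -> legal
(2,1): no bracket -> illegal
(2,5): flips 2 -> legal
(3,5): flips 2 -> legal
(4,5): flips 2 -> legal
(5,3): no bracket -> illegal
(5,4): flips 1 -> legal
(5,5): no bracket -> illegal
B mobility = 7
-- W to move --
(2,0): no bracket -> illegal
(2,1): flips 1 -> legal
(3,0): flips 2 -> legal
(4,0): flips 1 -> legal
(4,1): flips 2 -> legal
(5,1): flips 1 -> legal
(5,3): no bracket -> illegal
W mobility = 5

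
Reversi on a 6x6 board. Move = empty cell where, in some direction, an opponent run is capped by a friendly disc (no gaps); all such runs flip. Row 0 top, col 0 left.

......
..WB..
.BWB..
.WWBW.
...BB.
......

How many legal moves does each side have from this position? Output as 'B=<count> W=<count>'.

-- B to move --
(0,1): flips 1 -> legal
(0,2): no bracket -> illegal
(0,3): flips 1 -> legal
(1,1): flips 2 -> legal
(2,0): no bracket -> illegal
(2,4): flips 1 -> legal
(2,5): flips 1 -> legal
(3,0): flips 2 -> legal
(3,5): flips 1 -> legal
(4,0): flips 2 -> legal
(4,1): flips 2 -> legal
(4,2): no bracket -> illegal
(4,5): flips 1 -> legal
B mobility = 10
-- W to move --
(0,2): no bracket -> illegal
(0,3): no bracket -> illegal
(0,4): flips 1 -> legal
(1,0): flips 1 -> legal
(1,1): flips 1 -> legal
(1,4): flips 2 -> legal
(2,0): flips 1 -> legal
(2,4): flips 1 -> legal
(3,0): flips 1 -> legal
(3,5): no bracket -> illegal
(4,2): no bracket -> illegal
(4,5): no bracket -> illegal
(5,2): flips 1 -> legal
(5,3): no bracket -> illegal
(5,4): flips 2 -> legal
(5,5): flips 2 -> legal
W mobility = 10

Answer: B=10 W=10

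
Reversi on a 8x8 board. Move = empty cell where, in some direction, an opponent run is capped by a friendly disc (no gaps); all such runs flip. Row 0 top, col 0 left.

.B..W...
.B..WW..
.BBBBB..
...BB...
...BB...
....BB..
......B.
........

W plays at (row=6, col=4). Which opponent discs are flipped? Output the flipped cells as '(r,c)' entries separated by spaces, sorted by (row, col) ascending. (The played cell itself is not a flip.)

Answer: (2,4) (3,4) (4,4) (5,4)

Derivation:
Dir NW: first cell '.' (not opp) -> no flip
Dir N: opp run (5,4) (4,4) (3,4) (2,4) capped by W -> flip
Dir NE: opp run (5,5), next='.' -> no flip
Dir W: first cell '.' (not opp) -> no flip
Dir E: first cell '.' (not opp) -> no flip
Dir SW: first cell '.' (not opp) -> no flip
Dir S: first cell '.' (not opp) -> no flip
Dir SE: first cell '.' (not opp) -> no flip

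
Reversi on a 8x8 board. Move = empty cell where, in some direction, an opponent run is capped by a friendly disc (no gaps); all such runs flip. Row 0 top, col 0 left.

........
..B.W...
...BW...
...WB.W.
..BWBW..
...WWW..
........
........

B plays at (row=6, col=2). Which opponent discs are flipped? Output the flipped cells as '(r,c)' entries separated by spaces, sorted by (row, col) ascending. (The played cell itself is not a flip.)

Answer: (5,3)

Derivation:
Dir NW: first cell '.' (not opp) -> no flip
Dir N: first cell '.' (not opp) -> no flip
Dir NE: opp run (5,3) capped by B -> flip
Dir W: first cell '.' (not opp) -> no flip
Dir E: first cell '.' (not opp) -> no flip
Dir SW: first cell '.' (not opp) -> no flip
Dir S: first cell '.' (not opp) -> no flip
Dir SE: first cell '.' (not opp) -> no flip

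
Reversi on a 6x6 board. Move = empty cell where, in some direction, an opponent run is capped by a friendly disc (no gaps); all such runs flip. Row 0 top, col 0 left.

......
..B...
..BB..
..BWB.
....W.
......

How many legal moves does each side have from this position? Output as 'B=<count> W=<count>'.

Answer: B=3 W=5

Derivation:
-- B to move --
(2,4): no bracket -> illegal
(3,5): no bracket -> illegal
(4,2): no bracket -> illegal
(4,3): flips 1 -> legal
(4,5): no bracket -> illegal
(5,3): no bracket -> illegal
(5,4): flips 1 -> legal
(5,5): flips 2 -> legal
B mobility = 3
-- W to move --
(0,1): no bracket -> illegal
(0,2): no bracket -> illegal
(0,3): no bracket -> illegal
(1,1): flips 1 -> legal
(1,3): flips 1 -> legal
(1,4): no bracket -> illegal
(2,1): no bracket -> illegal
(2,4): flips 1 -> legal
(2,5): no bracket -> illegal
(3,1): flips 1 -> legal
(3,5): flips 1 -> legal
(4,1): no bracket -> illegal
(4,2): no bracket -> illegal
(4,3): no bracket -> illegal
(4,5): no bracket -> illegal
W mobility = 5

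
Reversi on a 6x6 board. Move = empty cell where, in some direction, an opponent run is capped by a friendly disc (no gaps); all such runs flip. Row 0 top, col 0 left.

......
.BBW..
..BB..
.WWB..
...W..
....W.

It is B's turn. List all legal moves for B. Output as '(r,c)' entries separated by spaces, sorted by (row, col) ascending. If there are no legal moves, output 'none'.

Answer: (0,3) (0,4) (1,4) (3,0) (4,0) (4,1) (4,2) (5,3)

Derivation:
(0,2): no bracket -> illegal
(0,3): flips 1 -> legal
(0,4): flips 1 -> legal
(1,4): flips 1 -> legal
(2,0): no bracket -> illegal
(2,1): no bracket -> illegal
(2,4): no bracket -> illegal
(3,0): flips 2 -> legal
(3,4): no bracket -> illegal
(4,0): flips 1 -> legal
(4,1): flips 1 -> legal
(4,2): flips 1 -> legal
(4,4): no bracket -> illegal
(4,5): no bracket -> illegal
(5,2): no bracket -> illegal
(5,3): flips 1 -> legal
(5,5): no bracket -> illegal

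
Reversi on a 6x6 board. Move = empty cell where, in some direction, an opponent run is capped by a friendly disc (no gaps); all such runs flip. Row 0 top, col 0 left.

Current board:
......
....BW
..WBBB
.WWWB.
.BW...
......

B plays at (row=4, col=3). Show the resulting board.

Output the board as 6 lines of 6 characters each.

Place B at (4,3); scan 8 dirs for brackets.
Dir NW: opp run (3,2), next='.' -> no flip
Dir N: opp run (3,3) capped by B -> flip
Dir NE: first cell 'B' (not opp) -> no flip
Dir W: opp run (4,2) capped by B -> flip
Dir E: first cell '.' (not opp) -> no flip
Dir SW: first cell '.' (not opp) -> no flip
Dir S: first cell '.' (not opp) -> no flip
Dir SE: first cell '.' (not opp) -> no flip
All flips: (3,3) (4,2)

Answer: ......
....BW
..WBBB
.WWBB.
.BBB..
......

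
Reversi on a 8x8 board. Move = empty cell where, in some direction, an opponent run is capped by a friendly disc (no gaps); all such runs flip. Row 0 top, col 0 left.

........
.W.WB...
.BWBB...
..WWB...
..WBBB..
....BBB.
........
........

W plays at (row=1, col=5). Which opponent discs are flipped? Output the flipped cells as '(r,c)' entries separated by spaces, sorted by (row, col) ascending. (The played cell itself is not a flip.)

Dir NW: first cell '.' (not opp) -> no flip
Dir N: first cell '.' (not opp) -> no flip
Dir NE: first cell '.' (not opp) -> no flip
Dir W: opp run (1,4) capped by W -> flip
Dir E: first cell '.' (not opp) -> no flip
Dir SW: opp run (2,4) capped by W -> flip
Dir S: first cell '.' (not opp) -> no flip
Dir SE: first cell '.' (not opp) -> no flip

Answer: (1,4) (2,4)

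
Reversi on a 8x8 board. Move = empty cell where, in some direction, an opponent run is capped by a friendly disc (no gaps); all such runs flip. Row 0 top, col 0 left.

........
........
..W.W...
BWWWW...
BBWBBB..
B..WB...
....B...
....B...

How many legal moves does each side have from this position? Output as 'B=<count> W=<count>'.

Answer: B=11 W=8

Derivation:
-- B to move --
(1,1): flips 2 -> legal
(1,2): no bracket -> illegal
(1,3): flips 2 -> legal
(1,4): flips 2 -> legal
(1,5): no bracket -> illegal
(2,0): flips 3 -> legal
(2,1): flips 2 -> legal
(2,3): flips 3 -> legal
(2,5): flips 1 -> legal
(3,5): flips 4 -> legal
(5,1): no bracket -> illegal
(5,2): flips 1 -> legal
(6,2): flips 1 -> legal
(6,3): flips 1 -> legal
B mobility = 11
-- W to move --
(2,0): no bracket -> illegal
(2,1): no bracket -> illegal
(3,5): flips 1 -> legal
(3,6): no bracket -> illegal
(4,6): flips 3 -> legal
(5,1): flips 1 -> legal
(5,2): flips 1 -> legal
(5,5): flips 2 -> legal
(5,6): flips 1 -> legal
(6,0): no bracket -> illegal
(6,1): no bracket -> illegal
(6,3): no bracket -> illegal
(6,5): flips 2 -> legal
(7,3): no bracket -> illegal
(7,5): flips 1 -> legal
W mobility = 8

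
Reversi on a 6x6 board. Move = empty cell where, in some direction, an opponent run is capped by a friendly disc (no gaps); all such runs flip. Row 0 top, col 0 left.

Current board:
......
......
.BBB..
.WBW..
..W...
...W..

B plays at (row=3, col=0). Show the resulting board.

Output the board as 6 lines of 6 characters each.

Place B at (3,0); scan 8 dirs for brackets.
Dir NW: edge -> no flip
Dir N: first cell '.' (not opp) -> no flip
Dir NE: first cell 'B' (not opp) -> no flip
Dir W: edge -> no flip
Dir E: opp run (3,1) capped by B -> flip
Dir SW: edge -> no flip
Dir S: first cell '.' (not opp) -> no flip
Dir SE: first cell '.' (not opp) -> no flip
All flips: (3,1)

Answer: ......
......
.BBB..
BBBW..
..W...
...W..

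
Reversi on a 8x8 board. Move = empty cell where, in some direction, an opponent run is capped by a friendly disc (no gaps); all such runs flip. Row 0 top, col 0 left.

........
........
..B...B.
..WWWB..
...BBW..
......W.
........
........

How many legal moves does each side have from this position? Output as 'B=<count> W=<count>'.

-- B to move --
(2,1): flips 1 -> legal
(2,3): flips 1 -> legal
(2,4): flips 1 -> legal
(2,5): flips 1 -> legal
(3,1): flips 3 -> legal
(3,6): no bracket -> illegal
(4,1): no bracket -> illegal
(4,2): flips 1 -> legal
(4,6): flips 1 -> legal
(4,7): no bracket -> illegal
(5,4): no bracket -> illegal
(5,5): flips 1 -> legal
(5,7): no bracket -> illegal
(6,5): no bracket -> illegal
(6,6): no bracket -> illegal
(6,7): no bracket -> illegal
B mobility = 8
-- W to move --
(1,1): flips 1 -> legal
(1,2): flips 1 -> legal
(1,3): no bracket -> illegal
(1,5): no bracket -> illegal
(1,6): no bracket -> illegal
(1,7): no bracket -> illegal
(2,1): no bracket -> illegal
(2,3): no bracket -> illegal
(2,4): no bracket -> illegal
(2,5): flips 1 -> legal
(2,7): no bracket -> illegal
(3,1): no bracket -> illegal
(3,6): flips 1 -> legal
(3,7): no bracket -> illegal
(4,2): flips 2 -> legal
(4,6): no bracket -> illegal
(5,2): flips 1 -> legal
(5,3): flips 1 -> legal
(5,4): flips 2 -> legal
(5,5): flips 1 -> legal
W mobility = 9

Answer: B=8 W=9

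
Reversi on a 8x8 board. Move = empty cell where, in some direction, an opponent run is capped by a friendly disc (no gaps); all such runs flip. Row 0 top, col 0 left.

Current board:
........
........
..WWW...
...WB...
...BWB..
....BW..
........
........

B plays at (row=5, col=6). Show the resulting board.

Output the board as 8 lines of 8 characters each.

Place B at (5,6); scan 8 dirs for brackets.
Dir NW: first cell 'B' (not opp) -> no flip
Dir N: first cell '.' (not opp) -> no flip
Dir NE: first cell '.' (not opp) -> no flip
Dir W: opp run (5,5) capped by B -> flip
Dir E: first cell '.' (not opp) -> no flip
Dir SW: first cell '.' (not opp) -> no flip
Dir S: first cell '.' (not opp) -> no flip
Dir SE: first cell '.' (not opp) -> no flip
All flips: (5,5)

Answer: ........
........
..WWW...
...WB...
...BWB..
....BBB.
........
........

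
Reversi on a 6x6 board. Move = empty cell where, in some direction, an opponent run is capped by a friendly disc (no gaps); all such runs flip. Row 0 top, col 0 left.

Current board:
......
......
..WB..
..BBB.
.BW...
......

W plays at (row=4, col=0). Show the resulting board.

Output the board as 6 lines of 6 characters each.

Answer: ......
......
..WB..
..BBB.
WWW...
......

Derivation:
Place W at (4,0); scan 8 dirs for brackets.
Dir NW: edge -> no flip
Dir N: first cell '.' (not opp) -> no flip
Dir NE: first cell '.' (not opp) -> no flip
Dir W: edge -> no flip
Dir E: opp run (4,1) capped by W -> flip
Dir SW: edge -> no flip
Dir S: first cell '.' (not opp) -> no flip
Dir SE: first cell '.' (not opp) -> no flip
All flips: (4,1)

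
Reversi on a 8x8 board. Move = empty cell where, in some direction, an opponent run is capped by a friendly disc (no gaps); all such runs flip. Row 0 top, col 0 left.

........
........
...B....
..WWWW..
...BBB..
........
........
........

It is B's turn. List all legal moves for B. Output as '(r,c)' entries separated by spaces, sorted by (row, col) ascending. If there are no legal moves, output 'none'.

(2,1): flips 1 -> legal
(2,2): flips 1 -> legal
(2,4): flips 1 -> legal
(2,5): flips 2 -> legal
(2,6): flips 1 -> legal
(3,1): no bracket -> illegal
(3,6): no bracket -> illegal
(4,1): flips 1 -> legal
(4,2): no bracket -> illegal
(4,6): no bracket -> illegal

Answer: (2,1) (2,2) (2,4) (2,5) (2,6) (4,1)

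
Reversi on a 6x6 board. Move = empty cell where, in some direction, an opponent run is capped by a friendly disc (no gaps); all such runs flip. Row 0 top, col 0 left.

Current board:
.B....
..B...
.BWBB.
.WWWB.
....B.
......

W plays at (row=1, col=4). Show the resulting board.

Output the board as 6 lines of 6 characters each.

Answer: .B....
..B.W.
.BWWB.
.WWWB.
....B.
......

Derivation:
Place W at (1,4); scan 8 dirs for brackets.
Dir NW: first cell '.' (not opp) -> no flip
Dir N: first cell '.' (not opp) -> no flip
Dir NE: first cell '.' (not opp) -> no flip
Dir W: first cell '.' (not opp) -> no flip
Dir E: first cell '.' (not opp) -> no flip
Dir SW: opp run (2,3) capped by W -> flip
Dir S: opp run (2,4) (3,4) (4,4), next='.' -> no flip
Dir SE: first cell '.' (not opp) -> no flip
All flips: (2,3)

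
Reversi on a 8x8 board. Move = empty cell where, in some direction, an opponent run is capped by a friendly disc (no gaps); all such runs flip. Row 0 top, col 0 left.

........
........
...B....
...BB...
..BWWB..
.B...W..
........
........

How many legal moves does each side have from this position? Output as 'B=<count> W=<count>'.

-- B to move --
(3,2): no bracket -> illegal
(3,5): no bracket -> illegal
(4,6): no bracket -> illegal
(5,2): flips 1 -> legal
(5,3): flips 1 -> legal
(5,4): flips 1 -> legal
(5,6): no bracket -> illegal
(6,4): no bracket -> illegal
(6,5): flips 1 -> legal
(6,6): flips 2 -> legal
B mobility = 5
-- W to move --
(1,2): no bracket -> illegal
(1,3): flips 2 -> legal
(1,4): no bracket -> illegal
(2,2): flips 1 -> legal
(2,4): flips 1 -> legal
(2,5): flips 1 -> legal
(3,1): no bracket -> illegal
(3,2): no bracket -> illegal
(3,5): flips 1 -> legal
(3,6): no bracket -> illegal
(4,0): no bracket -> illegal
(4,1): flips 1 -> legal
(4,6): flips 1 -> legal
(5,0): no bracket -> illegal
(5,2): no bracket -> illegal
(5,3): no bracket -> illegal
(5,4): no bracket -> illegal
(5,6): no bracket -> illegal
(6,0): no bracket -> illegal
(6,1): no bracket -> illegal
(6,2): no bracket -> illegal
W mobility = 7

Answer: B=5 W=7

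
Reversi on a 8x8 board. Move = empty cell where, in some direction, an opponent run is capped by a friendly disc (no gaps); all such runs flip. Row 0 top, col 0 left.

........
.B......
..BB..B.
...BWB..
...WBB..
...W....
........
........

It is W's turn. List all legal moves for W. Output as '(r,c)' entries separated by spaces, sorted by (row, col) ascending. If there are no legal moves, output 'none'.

(0,0): no bracket -> illegal
(0,1): no bracket -> illegal
(0,2): no bracket -> illegal
(1,0): no bracket -> illegal
(1,2): flips 1 -> legal
(1,3): flips 2 -> legal
(1,4): no bracket -> illegal
(1,5): no bracket -> illegal
(1,6): no bracket -> illegal
(1,7): flips 3 -> legal
(2,0): no bracket -> illegal
(2,1): no bracket -> illegal
(2,4): no bracket -> illegal
(2,5): no bracket -> illegal
(2,7): no bracket -> illegal
(3,1): no bracket -> illegal
(3,2): flips 1 -> legal
(3,6): flips 1 -> legal
(3,7): no bracket -> illegal
(4,2): no bracket -> illegal
(4,6): flips 2 -> legal
(5,4): flips 1 -> legal
(5,5): no bracket -> illegal
(5,6): flips 1 -> legal

Answer: (1,2) (1,3) (1,7) (3,2) (3,6) (4,6) (5,4) (5,6)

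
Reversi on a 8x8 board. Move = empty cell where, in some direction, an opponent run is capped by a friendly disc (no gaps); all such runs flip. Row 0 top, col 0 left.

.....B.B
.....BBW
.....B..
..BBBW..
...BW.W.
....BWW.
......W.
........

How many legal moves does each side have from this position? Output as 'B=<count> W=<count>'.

-- B to move --
(0,6): no bracket -> illegal
(2,4): no bracket -> illegal
(2,6): no bracket -> illegal
(2,7): flips 1 -> legal
(3,6): flips 1 -> legal
(3,7): no bracket -> illegal
(4,5): flips 2 -> legal
(4,7): no bracket -> illegal
(5,3): no bracket -> illegal
(5,7): flips 2 -> legal
(6,4): no bracket -> illegal
(6,5): no bracket -> illegal
(6,7): no bracket -> illegal
(7,5): no bracket -> illegal
(7,6): no bracket -> illegal
(7,7): flips 3 -> legal
B mobility = 5
-- W to move --
(0,4): no bracket -> illegal
(0,6): no bracket -> illegal
(1,4): flips 2 -> legal
(2,1): no bracket -> illegal
(2,2): flips 1 -> legal
(2,3): no bracket -> illegal
(2,4): flips 1 -> legal
(2,6): no bracket -> illegal
(2,7): no bracket -> illegal
(3,1): flips 3 -> legal
(3,6): no bracket -> illegal
(4,1): no bracket -> illegal
(4,2): flips 1 -> legal
(4,5): no bracket -> illegal
(5,2): no bracket -> illegal
(5,3): flips 1 -> legal
(6,3): no bracket -> illegal
(6,4): flips 1 -> legal
(6,5): no bracket -> illegal
W mobility = 7

Answer: B=5 W=7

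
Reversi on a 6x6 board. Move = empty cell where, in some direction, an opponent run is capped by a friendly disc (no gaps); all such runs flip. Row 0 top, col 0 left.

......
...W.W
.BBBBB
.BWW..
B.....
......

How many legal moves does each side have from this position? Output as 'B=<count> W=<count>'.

-- B to move --
(0,2): flips 1 -> legal
(0,3): flips 1 -> legal
(0,4): flips 1 -> legal
(0,5): flips 1 -> legal
(1,2): no bracket -> illegal
(1,4): no bracket -> illegal
(3,4): flips 2 -> legal
(4,1): flips 1 -> legal
(4,2): flips 2 -> legal
(4,3): flips 2 -> legal
(4,4): flips 1 -> legal
B mobility = 9
-- W to move --
(1,0): flips 1 -> legal
(1,1): flips 1 -> legal
(1,2): flips 1 -> legal
(1,4): flips 1 -> legal
(2,0): no bracket -> illegal
(3,0): flips 1 -> legal
(3,4): no bracket -> illegal
(3,5): flips 2 -> legal
(4,1): no bracket -> illegal
(4,2): no bracket -> illegal
(5,0): no bracket -> illegal
(5,1): no bracket -> illegal
W mobility = 6

Answer: B=9 W=6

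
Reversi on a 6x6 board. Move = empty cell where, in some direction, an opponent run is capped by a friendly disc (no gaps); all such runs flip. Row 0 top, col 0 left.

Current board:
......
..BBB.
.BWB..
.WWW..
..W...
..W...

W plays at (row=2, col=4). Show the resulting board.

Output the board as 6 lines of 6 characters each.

Place W at (2,4); scan 8 dirs for brackets.
Dir NW: opp run (1,3), next='.' -> no flip
Dir N: opp run (1,4), next='.' -> no flip
Dir NE: first cell '.' (not opp) -> no flip
Dir W: opp run (2,3) capped by W -> flip
Dir E: first cell '.' (not opp) -> no flip
Dir SW: first cell 'W' (not opp) -> no flip
Dir S: first cell '.' (not opp) -> no flip
Dir SE: first cell '.' (not opp) -> no flip
All flips: (2,3)

Answer: ......
..BBB.
.BWWW.
.WWW..
..W...
..W...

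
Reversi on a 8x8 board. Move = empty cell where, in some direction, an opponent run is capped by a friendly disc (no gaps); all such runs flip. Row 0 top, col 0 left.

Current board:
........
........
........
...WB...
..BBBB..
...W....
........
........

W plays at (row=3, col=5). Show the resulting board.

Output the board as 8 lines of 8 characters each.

Answer: ........
........
........
...WWW..
..BBWB..
...W....
........
........

Derivation:
Place W at (3,5); scan 8 dirs for brackets.
Dir NW: first cell '.' (not opp) -> no flip
Dir N: first cell '.' (not opp) -> no flip
Dir NE: first cell '.' (not opp) -> no flip
Dir W: opp run (3,4) capped by W -> flip
Dir E: first cell '.' (not opp) -> no flip
Dir SW: opp run (4,4) capped by W -> flip
Dir S: opp run (4,5), next='.' -> no flip
Dir SE: first cell '.' (not opp) -> no flip
All flips: (3,4) (4,4)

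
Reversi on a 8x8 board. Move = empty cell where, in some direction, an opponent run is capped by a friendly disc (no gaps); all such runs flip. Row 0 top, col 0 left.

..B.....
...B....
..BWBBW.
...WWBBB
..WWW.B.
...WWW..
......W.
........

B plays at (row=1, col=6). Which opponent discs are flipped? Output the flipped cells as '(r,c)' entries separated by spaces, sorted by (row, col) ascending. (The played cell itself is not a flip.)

Answer: (2,6)

Derivation:
Dir NW: first cell '.' (not opp) -> no flip
Dir N: first cell '.' (not opp) -> no flip
Dir NE: first cell '.' (not opp) -> no flip
Dir W: first cell '.' (not opp) -> no flip
Dir E: first cell '.' (not opp) -> no flip
Dir SW: first cell 'B' (not opp) -> no flip
Dir S: opp run (2,6) capped by B -> flip
Dir SE: first cell '.' (not opp) -> no flip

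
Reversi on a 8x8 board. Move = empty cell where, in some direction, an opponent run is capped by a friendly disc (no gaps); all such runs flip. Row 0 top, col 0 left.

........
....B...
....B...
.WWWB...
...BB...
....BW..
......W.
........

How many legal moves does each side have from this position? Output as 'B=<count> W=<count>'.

-- B to move --
(2,0): no bracket -> illegal
(2,1): flips 1 -> legal
(2,2): flips 1 -> legal
(2,3): flips 1 -> legal
(3,0): flips 3 -> legal
(4,0): no bracket -> illegal
(4,1): no bracket -> illegal
(4,2): flips 1 -> legal
(4,5): no bracket -> illegal
(4,6): no bracket -> illegal
(5,6): flips 1 -> legal
(5,7): no bracket -> illegal
(6,4): no bracket -> illegal
(6,5): no bracket -> illegal
(6,7): no bracket -> illegal
(7,5): no bracket -> illegal
(7,6): no bracket -> illegal
(7,7): flips 2 -> legal
B mobility = 7
-- W to move --
(0,3): no bracket -> illegal
(0,4): no bracket -> illegal
(0,5): no bracket -> illegal
(1,3): no bracket -> illegal
(1,5): flips 1 -> legal
(2,3): no bracket -> illegal
(2,5): no bracket -> illegal
(3,5): flips 1 -> legal
(4,2): no bracket -> illegal
(4,5): no bracket -> illegal
(5,2): no bracket -> illegal
(5,3): flips 2 -> legal
(6,3): no bracket -> illegal
(6,4): no bracket -> illegal
(6,5): flips 2 -> legal
W mobility = 4

Answer: B=7 W=4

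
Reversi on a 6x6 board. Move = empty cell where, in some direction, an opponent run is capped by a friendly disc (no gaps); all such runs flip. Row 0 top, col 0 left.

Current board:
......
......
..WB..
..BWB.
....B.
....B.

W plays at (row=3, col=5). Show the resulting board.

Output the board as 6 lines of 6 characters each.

Place W at (3,5); scan 8 dirs for brackets.
Dir NW: first cell '.' (not opp) -> no flip
Dir N: first cell '.' (not opp) -> no flip
Dir NE: edge -> no flip
Dir W: opp run (3,4) capped by W -> flip
Dir E: edge -> no flip
Dir SW: opp run (4,4), next='.' -> no flip
Dir S: first cell '.' (not opp) -> no flip
Dir SE: edge -> no flip
All flips: (3,4)

Answer: ......
......
..WB..
..BWWW
....B.
....B.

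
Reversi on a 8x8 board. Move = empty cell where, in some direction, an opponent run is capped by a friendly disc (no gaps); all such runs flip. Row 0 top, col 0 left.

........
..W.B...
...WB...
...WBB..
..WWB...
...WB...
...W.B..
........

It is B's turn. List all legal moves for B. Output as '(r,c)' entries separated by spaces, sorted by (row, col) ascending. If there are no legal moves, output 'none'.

Answer: (0,1) (2,2) (3,2) (4,1) (5,1) (5,2) (6,2) (7,2)

Derivation:
(0,1): flips 2 -> legal
(0,2): no bracket -> illegal
(0,3): no bracket -> illegal
(1,1): no bracket -> illegal
(1,3): no bracket -> illegal
(2,1): no bracket -> illegal
(2,2): flips 2 -> legal
(3,1): no bracket -> illegal
(3,2): flips 3 -> legal
(4,1): flips 2 -> legal
(5,1): flips 2 -> legal
(5,2): flips 2 -> legal
(6,2): flips 1 -> legal
(6,4): no bracket -> illegal
(7,2): flips 1 -> legal
(7,3): no bracket -> illegal
(7,4): no bracket -> illegal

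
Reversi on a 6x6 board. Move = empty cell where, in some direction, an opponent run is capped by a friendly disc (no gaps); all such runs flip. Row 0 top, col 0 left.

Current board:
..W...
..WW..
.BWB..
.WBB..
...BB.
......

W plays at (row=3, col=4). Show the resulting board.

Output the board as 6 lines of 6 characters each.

Answer: ..W...
..WW..
.BWW..
.WWWW.
...BB.
......

Derivation:
Place W at (3,4); scan 8 dirs for brackets.
Dir NW: opp run (2,3) capped by W -> flip
Dir N: first cell '.' (not opp) -> no flip
Dir NE: first cell '.' (not opp) -> no flip
Dir W: opp run (3,3) (3,2) capped by W -> flip
Dir E: first cell '.' (not opp) -> no flip
Dir SW: opp run (4,3), next='.' -> no flip
Dir S: opp run (4,4), next='.' -> no flip
Dir SE: first cell '.' (not opp) -> no flip
All flips: (2,3) (3,2) (3,3)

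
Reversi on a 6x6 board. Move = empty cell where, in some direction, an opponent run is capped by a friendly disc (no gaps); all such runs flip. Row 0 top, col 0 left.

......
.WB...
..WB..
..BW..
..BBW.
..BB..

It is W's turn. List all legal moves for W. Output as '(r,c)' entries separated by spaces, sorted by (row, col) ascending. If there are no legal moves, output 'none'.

Answer: (0,2) (1,3) (2,4) (3,1) (4,1) (5,1)

Derivation:
(0,1): no bracket -> illegal
(0,2): flips 1 -> legal
(0,3): no bracket -> illegal
(1,3): flips 2 -> legal
(1,4): no bracket -> illegal
(2,1): no bracket -> illegal
(2,4): flips 1 -> legal
(3,1): flips 1 -> legal
(3,4): no bracket -> illegal
(4,1): flips 2 -> legal
(5,1): flips 1 -> legal
(5,4): no bracket -> illegal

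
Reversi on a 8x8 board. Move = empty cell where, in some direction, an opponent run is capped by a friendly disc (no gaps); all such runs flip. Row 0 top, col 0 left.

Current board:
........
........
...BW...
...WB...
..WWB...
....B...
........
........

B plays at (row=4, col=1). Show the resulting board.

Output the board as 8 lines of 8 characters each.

Place B at (4,1); scan 8 dirs for brackets.
Dir NW: first cell '.' (not opp) -> no flip
Dir N: first cell '.' (not opp) -> no flip
Dir NE: first cell '.' (not opp) -> no flip
Dir W: first cell '.' (not opp) -> no flip
Dir E: opp run (4,2) (4,3) capped by B -> flip
Dir SW: first cell '.' (not opp) -> no flip
Dir S: first cell '.' (not opp) -> no flip
Dir SE: first cell '.' (not opp) -> no flip
All flips: (4,2) (4,3)

Answer: ........
........
...BW...
...WB...
.BBBB...
....B...
........
........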